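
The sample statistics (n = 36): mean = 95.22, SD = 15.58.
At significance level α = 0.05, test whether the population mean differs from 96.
One-sample t-test:
H₀: μ = 96
H₁: μ ≠ 96
df = n - 1 = 35
t = (x̄ - μ₀) / (s/√n) = (95.22 - 96) / (15.58/√36) = -0.300
p-value = 0.7657

Since p-value > α = 0.05, we fail to reject H₀.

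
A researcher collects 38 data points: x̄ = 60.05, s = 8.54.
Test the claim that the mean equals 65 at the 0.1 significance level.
One-sample t-test:
H₀: μ = 65
H₁: μ ≠ 65
df = n - 1 = 37
t = (x̄ - μ₀) / (s/√n) = (60.05 - 65) / (8.54/√38) = -3.573
p-value = 0.0010

Since p-value < α = 0.1, we reject H₀.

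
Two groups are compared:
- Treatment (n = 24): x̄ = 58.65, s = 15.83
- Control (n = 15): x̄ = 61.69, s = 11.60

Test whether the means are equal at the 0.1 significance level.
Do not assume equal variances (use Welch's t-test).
Welch's two-sample t-test:
H₀: μ₁ = μ₂
H₁: μ₁ ≠ μ₂
s₁²/n₁ = 15.83²/24 = 10.4412,  s₂²/n₂ = 11.60²/15 = 8.9707
SE = √(s₁²/n₁ + s₂²/n₂) = √(10.4412 + 8.9707) = 4.4059
df (Welch-Satterthwaite) = (s₁²/n₁ + s₂²/n₂)² / [(s₁²/n₁)²/(n₁-1) + (s₂²/n₂)²/(n₂-1)] ≈ 35.93
t = (x̄₁ - x̄₂) / SE = (58.65 - 61.69) / 4.4059 = -3.04 / 4.4059 = -0.690
p-value = 0.4946

Since p-value > α = 0.1, we fail to reject H₀.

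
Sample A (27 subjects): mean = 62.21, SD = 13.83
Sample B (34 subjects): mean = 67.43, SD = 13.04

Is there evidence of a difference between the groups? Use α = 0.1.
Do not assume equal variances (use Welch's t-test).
Welch's two-sample t-test:
H₀: μ₁ = μ₂
H₁: μ₁ ≠ μ₂
s₁²/n₁ = 13.83²/27 = 7.0840,  s₂²/n₂ = 13.04²/34 = 5.0012
SE = √(s₁²/n₁ + s₂²/n₂) = √(7.0840 + 5.0012) = 3.4764
df (Welch-Satterthwaite) = (s₁²/n₁ + s₂²/n₂)² / [(s₁²/n₁)²/(n₁-1) + (s₂²/n₂)²/(n₂-1)] ≈ 54.33
t = (x̄₁ - x̄₂) / SE = (62.21 - 67.43) / 3.4764 = -5.22 / 3.4764 = -1.502
p-value = 0.1390

Since p-value > α = 0.1, we fail to reject H₀.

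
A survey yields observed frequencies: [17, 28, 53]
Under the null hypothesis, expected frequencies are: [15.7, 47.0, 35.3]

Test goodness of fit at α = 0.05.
Chi-square goodness of fit test:
H₀: observed counts match expected distribution
H₁: observed counts differ from expected distribution
df = k - 1 = 2
χ² = Σ(O - E)²/E
   = (17 - 15.7)²/15.7 + (28 - 47.0)²/47.0 + (53 - 35.3)²/35.3
   = 0.108 + 7.681 + 8.875
   = 16.66
p-value = 0.0002

Since p-value < α = 0.05, we reject H₀.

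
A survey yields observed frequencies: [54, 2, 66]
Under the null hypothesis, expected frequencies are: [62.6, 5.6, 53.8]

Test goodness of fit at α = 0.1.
Chi-square goodness of fit test:
H₀: observed counts match expected distribution
H₁: observed counts differ from expected distribution
df = k - 1 = 2
χ² = Σ(O - E)²/E
   = (54 - 62.6)²/62.6 + (2 - 5.6)²/5.6 + (66 - 53.8)²/53.8
   = 1.181 + 2.314 + 2.767
   = 6.26
p-value = 0.0437

Since p-value < α = 0.1, we reject H₀.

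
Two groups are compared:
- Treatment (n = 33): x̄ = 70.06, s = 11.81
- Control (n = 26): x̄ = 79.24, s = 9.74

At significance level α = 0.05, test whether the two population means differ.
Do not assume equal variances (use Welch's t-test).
Welch's two-sample t-test:
H₀: μ₁ = μ₂
H₁: μ₁ ≠ μ₂
s₁²/n₁ = 11.81²/33 = 4.2265,  s₂²/n₂ = 9.74²/26 = 3.6488
SE = √(s₁²/n₁ + s₂²/n₂) = √(4.2265 + 3.6488) = 2.8063
df (Welch-Satterthwaite) = (s₁²/n₁ + s₂²/n₂)² / [(s₁²/n₁)²/(n₁-1) + (s₂²/n₂)²/(n₂-1)] ≈ 56.86
t = (x̄₁ - x̄₂) / SE = (70.06 - 79.24) / 2.8063 = -9.18 / 2.8063 = -3.271
p-value = 0.0018

Since p-value < α = 0.05, we reject H₀.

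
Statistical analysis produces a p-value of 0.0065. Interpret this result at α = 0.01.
Since p = 0.0065 < α = 0.01, reject H₀.
There is sufficient evidence to reject the null hypothesis; the result is statistically significant at the 0.01 level.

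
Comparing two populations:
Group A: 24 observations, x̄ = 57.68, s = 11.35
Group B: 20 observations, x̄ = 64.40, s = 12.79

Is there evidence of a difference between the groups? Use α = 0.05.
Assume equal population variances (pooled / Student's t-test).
Student's two-sample t-test (equal variances):
H₀: μ₁ = μ₂
H₁: μ₁ ≠ μ₂
df = n₁ + n₂ - 2 = 42
Pooled variance s_p² = [(n₁-1)s₁² + (n₂-1)s₂²] / (n₁ + n₂ - 2) = [(23)(11.35²) + (19)(12.79²)] / 42 = 144.5480
SE = √(s_p²(1/n₁ + 1/n₂)) = √(144.5480 × (1/24 + 1/20)) = 3.6401
t = (x̄₁ - x̄₂) / SE = (57.68 - 64.40) / 3.6401 = -6.72 / 3.6401 = -1.846
p-value = 0.0719

Since p-value > α = 0.05, we fail to reject H₀.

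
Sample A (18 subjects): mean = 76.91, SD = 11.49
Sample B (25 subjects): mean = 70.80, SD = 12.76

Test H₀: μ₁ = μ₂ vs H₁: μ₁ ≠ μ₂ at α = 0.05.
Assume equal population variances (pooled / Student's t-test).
Student's two-sample t-test (equal variances):
H₀: μ₁ = μ₂
H₁: μ₁ ≠ μ₂
df = n₁ + n₂ - 2 = 41
Pooled variance s_p² = [(n₁-1)s₁² + (n₂-1)s₂²] / (n₁ + n₂ - 2) = [(17)(11.49²) + (24)(12.76²)] / 41 = 150.0479
SE = √(s_p²(1/n₁ + 1/n₂)) = √(150.0479 × (1/18 + 1/25)) = 3.7865
t = (x̄₁ - x̄₂) / SE = (76.91 - 70.80) / 3.7865 = 6.11 / 3.7865 = 1.614
p-value = 0.1143

Since p-value > α = 0.05, we fail to reject H₀.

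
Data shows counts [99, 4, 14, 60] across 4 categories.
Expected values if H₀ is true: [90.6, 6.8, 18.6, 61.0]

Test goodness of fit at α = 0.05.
Chi-square goodness of fit test:
H₀: observed counts match expected distribution
H₁: observed counts differ from expected distribution
df = k - 1 = 3
χ² = Σ(O - E)²/E
   = (99 - 90.6)²/90.6 + (4 - 6.8)²/6.8 + (14 - 18.6)²/18.6 + (60 - 61.0)²/61.0
   = 0.779 + 1.153 + 1.138 + 0.016
   = 3.09
p-value = 0.3786

Since p-value > α = 0.05, we fail to reject H₀.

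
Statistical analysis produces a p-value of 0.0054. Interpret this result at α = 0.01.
Since p = 0.0054 < α = 0.01, reject H₀.
There is sufficient evidence to reject the null hypothesis; the result is statistically significant at the 0.01 level.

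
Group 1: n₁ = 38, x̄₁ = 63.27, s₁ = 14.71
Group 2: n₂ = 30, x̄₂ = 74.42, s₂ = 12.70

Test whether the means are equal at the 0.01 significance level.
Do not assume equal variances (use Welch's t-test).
Welch's two-sample t-test:
H₀: μ₁ = μ₂
H₁: μ₁ ≠ μ₂
s₁²/n₁ = 14.71²/38 = 5.6943,  s₂²/n₂ = 12.70²/30 = 5.3763
SE = √(s₁²/n₁ + s₂²/n₂) = √(5.6943 + 5.3763) = 3.3273
df (Welch-Satterthwaite) = (s₁²/n₁ + s₂²/n₂)² / [(s₁²/n₁)²/(n₁-1) + (s₂²/n₂)²/(n₂-1)] ≈ 65.43
t = (x̄₁ - x̄₂) / SE = (63.27 - 74.42) / 3.3273 = -11.15 / 3.3273 = -3.351
p-value = 0.0013

Since p-value < α = 0.01, we reject H₀.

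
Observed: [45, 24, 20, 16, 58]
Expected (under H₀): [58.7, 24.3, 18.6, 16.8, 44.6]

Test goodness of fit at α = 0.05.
Chi-square goodness of fit test:
H₀: observed counts match expected distribution
H₁: observed counts differ from expected distribution
df = k - 1 = 4
χ² = Σ(O - E)²/E
   = (45 - 58.7)²/58.7 + (24 - 24.3)²/24.3 + (20 - 18.6)²/18.6 + (16 - 16.8)²/16.8 + (58 - 44.6)²/44.6
   = 3.197 + 0.004 + 0.105 + 0.038 + 4.026
   = 7.37
p-value = 0.1176

Since p-value > α = 0.05, we fail to reject H₀.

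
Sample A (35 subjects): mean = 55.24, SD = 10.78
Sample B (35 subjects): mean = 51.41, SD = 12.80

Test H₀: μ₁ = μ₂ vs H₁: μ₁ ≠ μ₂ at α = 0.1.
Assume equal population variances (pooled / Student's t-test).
Student's two-sample t-test (equal variances):
H₀: μ₁ = μ₂
H₁: μ₁ ≠ μ₂
df = n₁ + n₂ - 2 = 68
Pooled variance s_p² = [(n₁-1)s₁² + (n₂-1)s₂²] / (n₁ + n₂ - 2) = [(34)(10.78²) + (34)(12.80²)] / 68 = 140.0242
SE = √(s_p²(1/n₁ + 1/n₂)) = √(140.0242 × (1/35 + 1/35)) = 2.8287
t = (x̄₁ - x̄₂) / SE = (55.24 - 51.41) / 2.8287 = 3.83 / 2.8287 = 1.354
p-value = 0.1802

Since p-value > α = 0.1, we fail to reject H₀.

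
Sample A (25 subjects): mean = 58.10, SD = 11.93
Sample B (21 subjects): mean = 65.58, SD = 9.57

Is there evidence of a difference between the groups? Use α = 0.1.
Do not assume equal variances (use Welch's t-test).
Welch's two-sample t-test:
H₀: μ₁ = μ₂
H₁: μ₁ ≠ μ₂
s₁²/n₁ = 11.93²/25 = 5.6930,  s₂²/n₂ = 9.57²/21 = 4.3612
SE = √(s₁²/n₁ + s₂²/n₂) = √(5.6930 + 4.3612) = 3.1708
df (Welch-Satterthwaite) = (s₁²/n₁ + s₂²/n₂)² / [(s₁²/n₁)²/(n₁-1) + (s₂²/n₂)²/(n₂-1)] ≈ 43.92
t = (x̄₁ - x̄₂) / SE = (58.10 - 65.58) / 3.1708 = -7.48 / 3.1708 = -2.359
p-value = 0.0228

Since p-value < α = 0.1, we reject H₀.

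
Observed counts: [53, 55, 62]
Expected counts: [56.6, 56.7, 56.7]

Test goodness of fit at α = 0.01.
Chi-square goodness of fit test:
H₀: observed counts match expected distribution
H₁: observed counts differ from expected distribution
df = k - 1 = 2
χ² = Σ(O - E)²/E
   = (53 - 56.6)²/56.6 + (55 - 56.7)²/56.7 + (62 - 56.7)²/56.7
   = 0.229 + 0.051 + 0.495
   = 0.78
p-value = 0.6786

Since p-value > α = 0.01, we fail to reject H₀.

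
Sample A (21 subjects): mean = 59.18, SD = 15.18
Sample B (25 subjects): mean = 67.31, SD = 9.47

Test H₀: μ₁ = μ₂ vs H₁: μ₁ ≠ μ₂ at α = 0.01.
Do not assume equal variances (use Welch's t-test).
Welch's two-sample t-test:
H₀: μ₁ = μ₂
H₁: μ₁ ≠ μ₂
s₁²/n₁ = 15.18²/21 = 10.9730,  s₂²/n₂ = 9.47²/25 = 3.5872
SE = √(s₁²/n₁ + s₂²/n₂) = √(10.9730 + 3.5872) = 3.8158
df (Welch-Satterthwaite) = (s₁²/n₁ + s₂²/n₂)² / [(s₁²/n₁)²/(n₁-1) + (s₂²/n₂)²/(n₂-1)] ≈ 32.33
t = (x̄₁ - x̄₂) / SE = (59.18 - 67.31) / 3.8158 = -8.13 / 3.8158 = -2.131
p-value = 0.0408

Since p-value > α = 0.01, we fail to reject H₀.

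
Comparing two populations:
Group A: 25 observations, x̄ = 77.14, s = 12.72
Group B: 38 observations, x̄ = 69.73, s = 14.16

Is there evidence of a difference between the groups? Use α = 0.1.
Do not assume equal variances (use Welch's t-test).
Welch's two-sample t-test:
H₀: μ₁ = μ₂
H₁: μ₁ ≠ μ₂
s₁²/n₁ = 12.72²/25 = 6.4719,  s₂²/n₂ = 14.16²/38 = 5.2765
SE = √(s₁²/n₁ + s₂²/n₂) = √(6.4719 + 5.2765) = 3.4276
df (Welch-Satterthwaite) = (s₁²/n₁ + s₂²/n₂)² / [(s₁²/n₁)²/(n₁-1) + (s₂²/n₂)²/(n₂-1)] ≈ 55.26
t = (x̄₁ - x̄₂) / SE = (77.14 - 69.73) / 3.4276 = 7.41 / 3.4276 = 2.162
p-value = 0.0350

Since p-value < α = 0.1, we reject H₀.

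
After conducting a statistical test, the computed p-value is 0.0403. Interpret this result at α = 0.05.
Since p = 0.0403 < α = 0.05, reject H₀.
There is sufficient evidence to reject the null hypothesis; the result is statistically significant at the 0.05 level.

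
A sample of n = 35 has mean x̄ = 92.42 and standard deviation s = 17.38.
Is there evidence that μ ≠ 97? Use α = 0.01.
One-sample t-test:
H₀: μ = 97
H₁: μ ≠ 97
df = n - 1 = 34
t = (x̄ - μ₀) / (s/√n) = (92.42 - 97) / (17.38/√35) = -1.559
p-value = 0.1283

Since p-value > α = 0.01, we fail to reject H₀.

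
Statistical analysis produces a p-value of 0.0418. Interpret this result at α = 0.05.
Since p = 0.0418 < α = 0.05, reject H₀.
There is sufficient evidence to reject the null hypothesis; the result is statistically significant at the 0.05 level.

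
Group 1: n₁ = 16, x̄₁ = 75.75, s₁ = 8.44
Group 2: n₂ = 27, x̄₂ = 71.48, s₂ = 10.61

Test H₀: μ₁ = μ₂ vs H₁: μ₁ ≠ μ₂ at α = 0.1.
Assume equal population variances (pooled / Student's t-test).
Student's two-sample t-test (equal variances):
H₀: μ₁ = μ₂
H₁: μ₁ ≠ μ₂
df = n₁ + n₂ - 2 = 41
Pooled variance s_p² = [(n₁-1)s₁² + (n₂-1)s₂²] / (n₁ + n₂ - 2) = [(15)(8.44²) + (26)(10.61²)] / 41 = 97.4483
SE = √(s_p²(1/n₁ + 1/n₂)) = √(97.4483 × (1/16 + 1/27)) = 3.1144
t = (x̄₁ - x̄₂) / SE = (75.75 - 71.48) / 3.1144 = 4.27 / 3.1144 = 1.371
p-value = 0.1778

Since p-value > α = 0.1, we fail to reject H₀.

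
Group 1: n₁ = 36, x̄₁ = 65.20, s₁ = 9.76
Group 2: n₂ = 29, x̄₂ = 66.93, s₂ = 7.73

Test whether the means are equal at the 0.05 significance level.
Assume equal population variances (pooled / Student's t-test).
Student's two-sample t-test (equal variances):
H₀: μ₁ = μ₂
H₁: μ₁ ≠ μ₂
df = n₁ + n₂ - 2 = 63
Pooled variance s_p² = [(n₁-1)s₁² + (n₂-1)s₂²] / (n₁ + n₂ - 2) = [(35)(9.76²) + (28)(7.73²)] / 63 = 79.4777
SE = √(s_p²(1/n₁ + 1/n₂)) = √(79.4777 × (1/36 + 1/29)) = 2.2245
t = (x̄₁ - x̄₂) / SE = (65.20 - 66.93) / 2.2245 = -1.73 / 2.2245 = -0.778
p-value = 0.4397

Since p-value > α = 0.05, we fail to reject H₀.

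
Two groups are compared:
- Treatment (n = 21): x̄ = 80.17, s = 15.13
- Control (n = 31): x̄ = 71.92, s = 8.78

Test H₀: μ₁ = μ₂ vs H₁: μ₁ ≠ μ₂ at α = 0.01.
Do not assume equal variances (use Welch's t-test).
Welch's two-sample t-test:
H₀: μ₁ = μ₂
H₁: μ₁ ≠ μ₂
s₁²/n₁ = 15.13²/21 = 10.9008,  s₂²/n₂ = 8.78²/31 = 2.4867
SE = √(s₁²/n₁ + s₂²/n₂) = √(10.9008 + 2.4867) = 3.6589
df (Welch-Satterthwaite) = (s₁²/n₁ + s₂²/n₂)² / [(s₁²/n₁)²/(n₁-1) + (s₂²/n₂)²/(n₂-1)] ≈ 29.15
t = (x̄₁ - x̄₂) / SE = (80.17 - 71.92) / 3.6589 = 8.25 / 3.6589 = 2.255
p-value = 0.0318

Since p-value > α = 0.01, we fail to reject H₀.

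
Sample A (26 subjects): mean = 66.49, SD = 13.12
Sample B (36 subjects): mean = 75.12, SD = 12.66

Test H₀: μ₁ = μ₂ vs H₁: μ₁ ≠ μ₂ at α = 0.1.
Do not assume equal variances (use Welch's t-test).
Welch's two-sample t-test:
H₀: μ₁ = μ₂
H₁: μ₁ ≠ μ₂
s₁²/n₁ = 13.12²/26 = 6.6206,  s₂²/n₂ = 12.66²/36 = 4.4521
SE = √(s₁²/n₁ + s₂²/n₂) = √(6.6206 + 4.4521) = 3.3276
df (Welch-Satterthwaite) = (s₁²/n₁ + s₂²/n₂)² / [(s₁²/n₁)²/(n₁-1) + (s₂²/n₂)²/(n₂-1)] ≈ 52.86
t = (x̄₁ - x̄₂) / SE = (66.49 - 75.12) / 3.3276 = -8.63 / 3.3276 = -2.593
p-value = 0.0123

Since p-value < α = 0.1, we reject H₀.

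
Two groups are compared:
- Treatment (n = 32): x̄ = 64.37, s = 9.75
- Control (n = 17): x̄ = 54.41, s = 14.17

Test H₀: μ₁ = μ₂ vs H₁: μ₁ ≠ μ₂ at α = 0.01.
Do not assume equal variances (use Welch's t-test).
Welch's two-sample t-test:
H₀: μ₁ = μ₂
H₁: μ₁ ≠ μ₂
s₁²/n₁ = 9.75²/32 = 2.9707,  s₂²/n₂ = 14.17²/17 = 11.8111
SE = √(s₁²/n₁ + s₂²/n₂) = √(2.9707 + 11.8111) = 3.8447
df (Welch-Satterthwaite) = (s₁²/n₁ + s₂²/n₂)² / [(s₁²/n₁)²/(n₁-1) + (s₂²/n₂)²/(n₂-1)] ≈ 24.27
t = (x̄₁ - x̄₂) / SE = (64.37 - 54.41) / 3.8447 = 9.96 / 3.8447 = 2.591
p-value = 0.0160

Since p-value > α = 0.01, we fail to reject H₀.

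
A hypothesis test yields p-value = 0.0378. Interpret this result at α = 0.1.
Since p = 0.0378 < α = 0.1, reject H₀.
There is sufficient evidence to reject the null hypothesis; the result is statistically significant at the 0.1 level.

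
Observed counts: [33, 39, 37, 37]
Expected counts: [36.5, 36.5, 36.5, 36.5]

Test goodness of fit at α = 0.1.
Chi-square goodness of fit test:
H₀: observed counts match expected distribution
H₁: observed counts differ from expected distribution
df = k - 1 = 3
χ² = Σ(O - E)²/E
   = (33 - 36.5)²/36.5 + (39 - 36.5)²/36.5 + (37 - 36.5)²/36.5 + (37 - 36.5)²/36.5
   = 0.336 + 0.171 + 0.007 + 0.007
   = 0.52
p-value = 0.9144

Since p-value > α = 0.1, we fail to reject H₀.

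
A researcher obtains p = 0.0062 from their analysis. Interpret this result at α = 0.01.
Since p = 0.0062 < α = 0.01, reject H₀.
There is sufficient evidence to reject the null hypothesis; the result is statistically significant at the 0.01 level.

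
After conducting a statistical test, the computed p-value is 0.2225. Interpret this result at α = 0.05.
Since p = 0.2225 > α = 0.05, fail to reject H₀.
There is insufficient evidence to reject the null hypothesis; the result is not statistically significant at the 0.05 level.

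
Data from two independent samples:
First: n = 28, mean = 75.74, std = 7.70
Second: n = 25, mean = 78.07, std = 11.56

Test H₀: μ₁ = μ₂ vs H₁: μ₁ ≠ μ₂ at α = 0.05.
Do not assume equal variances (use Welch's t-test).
Welch's two-sample t-test:
H₀: μ₁ = μ₂
H₁: μ₁ ≠ μ₂
s₁²/n₁ = 7.70²/28 = 2.1175,  s₂²/n₂ = 11.56²/25 = 5.3453
SE = √(s₁²/n₁ + s₂²/n₂) = √(2.1175 + 5.3453) = 2.7318
df (Welch-Satterthwaite) = (s₁²/n₁ + s₂²/n₂)² / [(s₁²/n₁)²/(n₁-1) + (s₂²/n₂)²/(n₂-1)] ≈ 41.05
t = (x̄₁ - x̄₂) / SE = (75.74 - 78.07) / 2.7318 = -2.33 / 2.7318 = -0.853
p-value = 0.3987

Since p-value > α = 0.05, we fail to reject H₀.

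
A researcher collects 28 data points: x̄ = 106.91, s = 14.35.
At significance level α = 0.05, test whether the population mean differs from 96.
One-sample t-test:
H₀: μ = 96
H₁: μ ≠ 96
df = n - 1 = 27
t = (x̄ - μ₀) / (s/√n) = (106.91 - 96) / (14.35/√28) = 4.023
p-value = 0.0004

Since p-value < α = 0.05, we reject H₀.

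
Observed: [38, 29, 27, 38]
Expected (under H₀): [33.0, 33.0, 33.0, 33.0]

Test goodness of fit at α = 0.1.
Chi-square goodness of fit test:
H₀: observed counts match expected distribution
H₁: observed counts differ from expected distribution
df = k - 1 = 3
χ² = Σ(O - E)²/E
   = (38 - 33.0)²/33.0 + (29 - 33.0)²/33.0 + (27 - 33.0)²/33.0 + (38 - 33.0)²/33.0
   = 0.758 + 0.485 + 1.091 + 0.758
   = 3.09
p-value = 0.3778

Since p-value > α = 0.1, we fail to reject H₀.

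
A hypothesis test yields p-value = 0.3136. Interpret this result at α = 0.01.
Since p = 0.3136 > α = 0.01, fail to reject H₀.
There is insufficient evidence to reject the null hypothesis; the result is not statistically significant at the 0.01 level.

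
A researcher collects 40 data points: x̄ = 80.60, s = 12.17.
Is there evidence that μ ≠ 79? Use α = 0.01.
One-sample t-test:
H₀: μ = 79
H₁: μ ≠ 79
df = n - 1 = 39
t = (x̄ - μ₀) / (s/√n) = (80.60 - 79) / (12.17/√40) = 0.831
p-value = 0.4108

Since p-value > α = 0.01, we fail to reject H₀.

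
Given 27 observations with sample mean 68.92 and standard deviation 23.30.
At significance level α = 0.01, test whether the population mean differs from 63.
One-sample t-test:
H₀: μ = 63
H₁: μ ≠ 63
df = n - 1 = 26
t = (x̄ - μ₀) / (s/√n) = (68.92 - 63) / (23.30/√27) = 1.320
p-value = 0.1983

Since p-value > α = 0.01, we fail to reject H₀.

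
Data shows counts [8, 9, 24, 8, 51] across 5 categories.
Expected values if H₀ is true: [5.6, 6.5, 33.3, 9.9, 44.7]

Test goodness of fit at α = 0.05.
Chi-square goodness of fit test:
H₀: observed counts match expected distribution
H₁: observed counts differ from expected distribution
df = k - 1 = 4
χ² = Σ(O - E)²/E
   = (8 - 5.6)²/5.6 + (9 - 6.5)²/6.5 + (24 - 33.3)²/33.3 + (8 - 9.9)²/9.9 + (51 - 44.7)²/44.7
   = 1.029 + 0.962 + 2.597 + 0.365 + 0.888
   = 5.84
p-value = 0.2114

Since p-value > α = 0.05, we fail to reject H₀.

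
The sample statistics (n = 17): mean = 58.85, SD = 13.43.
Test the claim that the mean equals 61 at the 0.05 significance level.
One-sample t-test:
H₀: μ = 61
H₁: μ ≠ 61
df = n - 1 = 16
t = (x̄ - μ₀) / (s/√n) = (58.85 - 61) / (13.43/√17) = -0.660
p-value = 0.5186

Since p-value > α = 0.05, we fail to reject H₀.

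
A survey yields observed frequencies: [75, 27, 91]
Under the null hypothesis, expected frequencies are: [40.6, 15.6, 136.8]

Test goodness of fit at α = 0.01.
Chi-square goodness of fit test:
H₀: observed counts match expected distribution
H₁: observed counts differ from expected distribution
df = k - 1 = 2
χ² = Σ(O - E)²/E
   = (75 - 40.6)²/40.6 + (27 - 15.6)²/15.6 + (91 - 136.8)²/136.8
   = 29.147 + 8.331 + 15.334
   = 52.81
p-value < 0.0001

Since p-value < α = 0.01, we reject H₀.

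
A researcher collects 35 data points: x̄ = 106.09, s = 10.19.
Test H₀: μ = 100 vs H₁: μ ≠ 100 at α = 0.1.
One-sample t-test:
H₀: μ = 100
H₁: μ ≠ 100
df = n - 1 = 34
t = (x̄ - μ₀) / (s/√n) = (106.09 - 100) / (10.19/√35) = 3.536
p-value = 0.0012

Since p-value < α = 0.1, we reject H₀.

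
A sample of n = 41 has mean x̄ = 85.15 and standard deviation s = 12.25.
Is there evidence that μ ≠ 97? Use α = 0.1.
One-sample t-test:
H₀: μ = 97
H₁: μ ≠ 97
df = n - 1 = 40
t = (x̄ - μ₀) / (s/√n) = (85.15 - 97) / (12.25/√41) = -6.194
p-value < 0.0001

Since p-value < α = 0.1, we reject H₀.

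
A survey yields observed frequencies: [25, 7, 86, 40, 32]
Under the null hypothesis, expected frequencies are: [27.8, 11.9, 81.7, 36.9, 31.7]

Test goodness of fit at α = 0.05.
Chi-square goodness of fit test:
H₀: observed counts match expected distribution
H₁: observed counts differ from expected distribution
df = k - 1 = 4
χ² = Σ(O - E)²/E
   = (25 - 27.8)²/27.8 + (7 - 11.9)²/11.9 + (86 - 81.7)²/81.7 + (40 - 36.9)²/36.9 + (32 - 31.7)²/31.7
   = 0.282 + 2.018 + 0.226 + 0.260 + 0.003
   = 2.79
p-value = 0.5937

Since p-value > α = 0.05, we fail to reject H₀.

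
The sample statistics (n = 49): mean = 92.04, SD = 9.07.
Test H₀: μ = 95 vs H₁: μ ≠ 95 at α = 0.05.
One-sample t-test:
H₀: μ = 95
H₁: μ ≠ 95
df = n - 1 = 48
t = (x̄ - μ₀) / (s/√n) = (92.04 - 95) / (9.07/√49) = -2.284
p-value = 0.0268

Since p-value < α = 0.05, we reject H₀.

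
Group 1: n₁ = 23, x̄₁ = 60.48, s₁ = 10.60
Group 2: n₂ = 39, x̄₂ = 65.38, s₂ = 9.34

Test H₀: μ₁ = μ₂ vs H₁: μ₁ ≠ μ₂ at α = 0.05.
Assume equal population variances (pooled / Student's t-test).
Student's two-sample t-test (equal variances):
H₀: μ₁ = μ₂
H₁: μ₁ ≠ μ₂
df = n₁ + n₂ - 2 = 60
Pooled variance s_p² = [(n₁-1)s₁² + (n₂-1)s₂²] / (n₁ + n₂ - 2) = [(22)(10.60²) + (38)(9.34²)] / 60 = 96.4479
SE = √(s_p²(1/n₁ + 1/n₂)) = √(96.4479 × (1/23 + 1/39)) = 2.5819
t = (x̄₁ - x̄₂) / SE = (60.48 - 65.38) / 2.5819 = -4.90 / 2.5819 = -1.898
p-value = 0.0625

Since p-value > α = 0.05, we fail to reject H₀.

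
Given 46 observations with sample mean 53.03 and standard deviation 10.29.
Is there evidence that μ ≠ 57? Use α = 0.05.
One-sample t-test:
H₀: μ = 57
H₁: μ ≠ 57
df = n - 1 = 45
t = (x̄ - μ₀) / (s/√n) = (53.03 - 57) / (10.29/√46) = -2.617
p-value = 0.0120

Since p-value < α = 0.05, we reject H₀.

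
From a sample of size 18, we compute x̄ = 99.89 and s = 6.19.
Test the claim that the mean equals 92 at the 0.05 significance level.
One-sample t-test:
H₀: μ = 92
H₁: μ ≠ 92
df = n - 1 = 17
t = (x̄ - μ₀) / (s/√n) = (99.89 - 92) / (6.19/√18) = 5.408
p-value < 0.0001

Since p-value < α = 0.05, we reject H₀.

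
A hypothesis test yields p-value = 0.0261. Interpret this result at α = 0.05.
Since p = 0.0261 < α = 0.05, reject H₀.
There is sufficient evidence to reject the null hypothesis; the result is statistically significant at the 0.05 level.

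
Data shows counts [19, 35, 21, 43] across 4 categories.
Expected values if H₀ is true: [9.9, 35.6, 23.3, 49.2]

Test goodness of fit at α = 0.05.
Chi-square goodness of fit test:
H₀: observed counts match expected distribution
H₁: observed counts differ from expected distribution
df = k - 1 = 3
χ² = Σ(O - E)²/E
   = (19 - 9.9)²/9.9 + (35 - 35.6)²/35.6 + (21 - 23.3)²/23.3 + (43 - 49.2)²/49.2
   = 8.365 + 0.010 + 0.227 + 0.781
   = 9.38
p-value = 0.0246

Since p-value < α = 0.05, we reject H₀.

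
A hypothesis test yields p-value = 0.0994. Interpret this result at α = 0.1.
Since p = 0.0994 < α = 0.1, reject H₀.
There is sufficient evidence to reject the null hypothesis; the result is statistically significant at the 0.1 level.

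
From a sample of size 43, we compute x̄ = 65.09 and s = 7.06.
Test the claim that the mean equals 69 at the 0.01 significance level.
One-sample t-test:
H₀: μ = 69
H₁: μ ≠ 69
df = n - 1 = 42
t = (x̄ - μ₀) / (s/√n) = (65.09 - 69) / (7.06/√43) = -3.632
p-value = 0.0008

Since p-value < α = 0.01, we reject H₀.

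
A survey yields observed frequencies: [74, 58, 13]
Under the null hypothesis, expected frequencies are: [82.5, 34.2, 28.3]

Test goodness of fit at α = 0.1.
Chi-square goodness of fit test:
H₀: observed counts match expected distribution
H₁: observed counts differ from expected distribution
df = k - 1 = 2
χ² = Σ(O - E)²/E
   = (74 - 82.5)²/82.5 + (58 - 34.2)²/34.2 + (13 - 28.3)²/28.3
   = 0.876 + 16.563 + 8.272
   = 25.71
p-value < 0.0001

Since p-value < α = 0.1, we reject H₀.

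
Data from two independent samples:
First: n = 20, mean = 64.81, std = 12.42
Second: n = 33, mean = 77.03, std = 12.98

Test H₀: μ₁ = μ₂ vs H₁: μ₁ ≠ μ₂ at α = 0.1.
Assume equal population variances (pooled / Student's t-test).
Student's two-sample t-test (equal variances):
H₀: μ₁ = μ₂
H₁: μ₁ ≠ μ₂
df = n₁ + n₂ - 2 = 51
Pooled variance s_p² = [(n₁-1)s₁² + (n₂-1)s₂²] / (n₁ + n₂ - 2) = [(19)(12.42²) + (32)(12.98²)] / 51 = 163.1813
SE = √(s_p²(1/n₁ + 1/n₂)) = √(163.1813 × (1/20 + 1/33)) = 3.6199
t = (x̄₁ - x̄₂) / SE = (64.81 - 77.03) / 3.6199 = -12.22 / 3.6199 = -3.376
p-value = 0.0014

Since p-value < α = 0.1, we reject H₀.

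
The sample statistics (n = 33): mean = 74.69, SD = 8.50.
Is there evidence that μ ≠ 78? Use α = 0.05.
One-sample t-test:
H₀: μ = 78
H₁: μ ≠ 78
df = n - 1 = 32
t = (x̄ - μ₀) / (s/√n) = (74.69 - 78) / (8.50/√33) = -2.237
p-value = 0.0324

Since p-value < α = 0.05, we reject H₀.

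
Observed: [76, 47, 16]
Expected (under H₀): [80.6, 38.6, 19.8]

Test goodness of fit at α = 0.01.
Chi-square goodness of fit test:
H₀: observed counts match expected distribution
H₁: observed counts differ from expected distribution
df = k - 1 = 2
χ² = Σ(O - E)²/E
   = (76 - 80.6)²/80.6 + (47 - 38.6)²/38.6 + (16 - 19.8)²/19.8
   = 0.263 + 1.828 + 0.729
   = 2.82
p-value = 0.2442

Since p-value > α = 0.01, we fail to reject H₀.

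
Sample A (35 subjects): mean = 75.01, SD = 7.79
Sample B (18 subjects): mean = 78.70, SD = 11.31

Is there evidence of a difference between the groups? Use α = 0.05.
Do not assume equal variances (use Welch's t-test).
Welch's two-sample t-test:
H₀: μ₁ = μ₂
H₁: μ₁ ≠ μ₂
s₁²/n₁ = 7.79²/35 = 1.7338,  s₂²/n₂ = 11.31²/18 = 7.1065
SE = √(s₁²/n₁ + s₂²/n₂) = √(1.7338 + 7.1065) = 2.9733
df (Welch-Satterthwaite) = (s₁²/n₁ + s₂²/n₂)² / [(s₁²/n₁)²/(n₁-1) + (s₂²/n₂)²/(n₂-1)] ≈ 25.55
t = (x̄₁ - x̄₂) / SE = (75.01 - 78.70) / 2.9733 = -3.69 / 2.9733 = -1.241
p-value = 0.2259

Since p-value > α = 0.05, we fail to reject H₀.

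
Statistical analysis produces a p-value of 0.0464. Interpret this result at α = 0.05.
Since p = 0.0464 < α = 0.05, reject H₀.
There is sufficient evidence to reject the null hypothesis; the result is statistically significant at the 0.05 level.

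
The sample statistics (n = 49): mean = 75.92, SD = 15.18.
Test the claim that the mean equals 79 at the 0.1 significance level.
One-sample t-test:
H₀: μ = 79
H₁: μ ≠ 79
df = n - 1 = 48
t = (x̄ - μ₀) / (s/√n) = (75.92 - 79) / (15.18/√49) = -1.420
p-value = 0.1620

Since p-value > α = 0.1, we fail to reject H₀.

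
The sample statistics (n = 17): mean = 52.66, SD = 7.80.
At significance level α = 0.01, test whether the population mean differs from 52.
One-sample t-test:
H₀: μ = 52
H₁: μ ≠ 52
df = n - 1 = 16
t = (x̄ - μ₀) / (s/√n) = (52.66 - 52) / (7.80/√17) = 0.349
p-value = 0.7317

Since p-value > α = 0.01, we fail to reject H₀.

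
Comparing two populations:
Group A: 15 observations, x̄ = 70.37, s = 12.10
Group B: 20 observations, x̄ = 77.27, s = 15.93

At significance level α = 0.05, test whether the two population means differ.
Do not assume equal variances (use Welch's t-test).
Welch's two-sample t-test:
H₀: μ₁ = μ₂
H₁: μ₁ ≠ μ₂
s₁²/n₁ = 12.10²/15 = 9.7607,  s₂²/n₂ = 15.93²/20 = 12.6882
SE = √(s₁²/n₁ + s₂²/n₂) = √(9.7607 + 12.6882) = 4.7380
df (Welch-Satterthwaite) = (s₁²/n₁ + s₂²/n₂)² / [(s₁²/n₁)²/(n₁-1) + (s₂²/n₂)²/(n₂-1)] ≈ 32.98
t = (x̄₁ - x̄₂) / SE = (70.37 - 77.27) / 4.7380 = -6.90 / 4.7380 = -1.456
p-value = 0.1548

Since p-value > α = 0.05, we fail to reject H₀.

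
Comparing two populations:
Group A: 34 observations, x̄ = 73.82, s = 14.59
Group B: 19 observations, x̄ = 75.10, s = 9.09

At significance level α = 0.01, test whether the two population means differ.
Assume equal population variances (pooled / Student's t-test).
Student's two-sample t-test (equal variances):
H₀: μ₁ = μ₂
H₁: μ₁ ≠ μ₂
df = n₁ + n₂ - 2 = 51
Pooled variance s_p² = [(n₁-1)s₁² + (n₂-1)s₂²] / (n₁ + n₂ - 2) = [(33)(14.59²) + (18)(9.09²)] / 51 = 166.9010
SE = √(s_p²(1/n₁ + 1/n₂)) = √(166.9010 × (1/34 + 1/19)) = 3.7004
t = (x̄₁ - x̄₂) / SE = (73.82 - 75.10) / 3.7004 = -1.28 / 3.7004 = -0.346
p-value = 0.7308

Since p-value > α = 0.01, we fail to reject H₀.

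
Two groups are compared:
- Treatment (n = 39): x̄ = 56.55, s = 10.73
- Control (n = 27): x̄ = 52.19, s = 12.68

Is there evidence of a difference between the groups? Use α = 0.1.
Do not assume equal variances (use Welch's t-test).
Welch's two-sample t-test:
H₀: μ₁ = μ₂
H₁: μ₁ ≠ μ₂
s₁²/n₁ = 10.73²/39 = 2.9521,  s₂²/n₂ = 12.68²/27 = 5.9549
SE = √(s₁²/n₁ + s₂²/n₂) = √(2.9521 + 5.9549) = 2.9845
df (Welch-Satterthwaite) = (s₁²/n₁ + s₂²/n₂)² / [(s₁²/n₁)²/(n₁-1) + (s₂²/n₂)²/(n₂-1)] ≈ 49.80
t = (x̄₁ - x̄₂) / SE = (56.55 - 52.19) / 2.9845 = 4.36 / 2.9845 = 1.461
p-value = 0.1503

Since p-value > α = 0.1, we fail to reject H₀.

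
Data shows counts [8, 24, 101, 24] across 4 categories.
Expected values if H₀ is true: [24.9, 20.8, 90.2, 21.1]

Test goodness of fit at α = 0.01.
Chi-square goodness of fit test:
H₀: observed counts match expected distribution
H₁: observed counts differ from expected distribution
df = k - 1 = 3
χ² = Σ(O - E)²/E
   = (8 - 24.9)²/24.9 + (24 - 20.8)²/20.8 + (101 - 90.2)²/90.2 + (24 - 21.1)²/21.1
   = 11.470 + 0.492 + 1.293 + 0.399
   = 13.65
p-value = 0.0034

Since p-value < α = 0.01, we reject H₀.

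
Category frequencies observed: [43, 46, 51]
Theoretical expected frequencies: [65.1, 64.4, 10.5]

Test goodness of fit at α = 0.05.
Chi-square goodness of fit test:
H₀: observed counts match expected distribution
H₁: observed counts differ from expected distribution
df = k - 1 = 2
χ² = Σ(O - E)²/E
   = (43 - 65.1)²/65.1 + (46 - 64.4)²/64.4 + (51 - 10.5)²/10.5
   = 7.502 + 5.257 + 156.214
   = 168.97
p-value < 0.0001

Since p-value < α = 0.05, we reject H₀.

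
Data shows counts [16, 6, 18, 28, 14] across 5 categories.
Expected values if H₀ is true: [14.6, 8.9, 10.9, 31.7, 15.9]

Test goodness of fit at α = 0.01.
Chi-square goodness of fit test:
H₀: observed counts match expected distribution
H₁: observed counts differ from expected distribution
df = k - 1 = 4
χ² = Σ(O - E)²/E
   = (16 - 14.6)²/14.6 + (6 - 8.9)²/8.9 + (18 - 10.9)²/10.9 + (28 - 31.7)²/31.7 + (14 - 15.9)²/15.9
   = 0.134 + 0.945 + 4.625 + 0.432 + 0.227
   = 6.36
p-value = 0.1736

Since p-value > α = 0.01, we fail to reject H₀.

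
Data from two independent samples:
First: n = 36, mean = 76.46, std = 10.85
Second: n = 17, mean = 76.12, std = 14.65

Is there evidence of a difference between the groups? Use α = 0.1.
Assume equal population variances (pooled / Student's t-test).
Student's two-sample t-test (equal variances):
H₀: μ₁ = μ₂
H₁: μ₁ ≠ μ₂
df = n₁ + n₂ - 2 = 51
Pooled variance s_p² = [(n₁-1)s₁² + (n₂-1)s₂²] / (n₁ + n₂ - 2) = [(35)(10.85²) + (16)(14.65²)] / 51 = 148.1225
SE = √(s_p²(1/n₁ + 1/n₂)) = √(148.1225 × (1/36 + 1/17)) = 3.5816
t = (x̄₁ - x̄₂) / SE = (76.46 - 76.12) / 3.5816 = 0.34 / 3.5816 = 0.095
p-value = 0.9247

Since p-value > α = 0.1, we fail to reject H₀.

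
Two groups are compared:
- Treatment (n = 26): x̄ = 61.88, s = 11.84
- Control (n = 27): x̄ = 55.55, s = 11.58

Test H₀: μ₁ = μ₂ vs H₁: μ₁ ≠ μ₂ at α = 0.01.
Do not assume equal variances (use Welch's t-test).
Welch's two-sample t-test:
H₀: μ₁ = μ₂
H₁: μ₁ ≠ μ₂
s₁²/n₁ = 11.84²/26 = 5.3918,  s₂²/n₂ = 11.58²/27 = 4.9665
SE = √(s₁²/n₁ + s₂²/n₂) = √(5.3918 + 4.9665) = 3.2184
df (Welch-Satterthwaite) = (s₁²/n₁ + s₂²/n₂)² / [(s₁²/n₁)²/(n₁-1) + (s₂²/n₂)²/(n₂-1)] ≈ 50.81
t = (x̄₁ - x̄₂) / SE = (61.88 - 55.55) / 3.2184 = 6.33 / 3.2184 = 1.967
p-value = 0.0547

Since p-value > α = 0.01, we fail to reject H₀.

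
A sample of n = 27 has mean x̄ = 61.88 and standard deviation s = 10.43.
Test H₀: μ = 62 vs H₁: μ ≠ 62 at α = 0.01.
One-sample t-test:
H₀: μ = 62
H₁: μ ≠ 62
df = n - 1 = 26
t = (x̄ - μ₀) / (s/√n) = (61.88 - 62) / (10.43/√27) = -0.060
p-value = 0.9528

Since p-value > α = 0.01, we fail to reject H₀.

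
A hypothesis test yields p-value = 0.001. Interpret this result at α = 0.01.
Since p = 0.001 < α = 0.01, reject H₀.
There is sufficient evidence to reject the null hypothesis; the result is statistically significant at the 0.01 level.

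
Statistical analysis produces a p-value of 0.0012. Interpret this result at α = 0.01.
Since p = 0.0012 < α = 0.01, reject H₀.
There is sufficient evidence to reject the null hypothesis; the result is statistically significant at the 0.01 level.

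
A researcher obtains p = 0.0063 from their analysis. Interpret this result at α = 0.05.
Since p = 0.0063 < α = 0.05, reject H₀.
There is sufficient evidence to reject the null hypothesis; the result is statistically significant at the 0.05 level.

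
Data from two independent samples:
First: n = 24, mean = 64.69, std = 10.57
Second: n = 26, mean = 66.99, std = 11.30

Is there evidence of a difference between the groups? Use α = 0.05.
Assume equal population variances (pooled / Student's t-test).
Student's two-sample t-test (equal variances):
H₀: μ₁ = μ₂
H₁: μ₁ ≠ μ₂
df = n₁ + n₂ - 2 = 48
Pooled variance s_p² = [(n₁-1)s₁² + (n₂-1)s₂²] / (n₁ + n₂ - 2) = [(23)(10.57²) + (25)(11.30²)] / 48 = 120.0401
SE = √(s_p²(1/n₁ + 1/n₂)) = √(120.0401 × (1/24 + 1/26)) = 3.1014
t = (x̄₁ - x̄₂) / SE = (64.69 - 66.99) / 3.1014 = -2.30 / 3.1014 = -0.742
p-value = 0.4619

Since p-value > α = 0.05, we fail to reject H₀.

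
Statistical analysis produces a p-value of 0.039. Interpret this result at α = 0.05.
Since p = 0.039 < α = 0.05, reject H₀.
There is sufficient evidence to reject the null hypothesis; the result is statistically significant at the 0.05 level.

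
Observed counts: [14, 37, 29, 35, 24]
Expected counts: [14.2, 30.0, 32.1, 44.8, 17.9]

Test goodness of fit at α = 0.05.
Chi-square goodness of fit test:
H₀: observed counts match expected distribution
H₁: observed counts differ from expected distribution
df = k - 1 = 4
χ² = Σ(O - E)²/E
   = (14 - 14.2)²/14.2 + (37 - 30.0)²/30.0 + (29 - 32.1)²/32.1 + (35 - 44.8)²/44.8 + (24 - 17.9)²/17.9
   = 0.003 + 1.633 + 0.299 + 2.144 + 2.079
   = 6.16
p-value = 0.1877

Since p-value > α = 0.05, we fail to reject H₀.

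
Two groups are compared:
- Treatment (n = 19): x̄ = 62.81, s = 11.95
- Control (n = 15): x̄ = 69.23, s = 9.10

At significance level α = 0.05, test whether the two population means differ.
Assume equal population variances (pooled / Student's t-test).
Student's two-sample t-test (equal variances):
H₀: μ₁ = μ₂
H₁: μ₁ ≠ μ₂
df = n₁ + n₂ - 2 = 32
Pooled variance s_p² = [(n₁-1)s₁² + (n₂-1)s₂²] / (n₁ + n₂ - 2) = [(18)(11.95²) + (14)(9.10²)] / 32 = 116.5558
SE = √(s_p²(1/n₁ + 1/n₂)) = √(116.5558 × (1/19 + 1/15)) = 3.7289
t = (x̄₁ - x̄₂) / SE = (62.81 - 69.23) / 3.7289 = -6.42 / 3.7289 = -1.722
p-value = 0.0948

Since p-value > α = 0.05, we fail to reject H₀.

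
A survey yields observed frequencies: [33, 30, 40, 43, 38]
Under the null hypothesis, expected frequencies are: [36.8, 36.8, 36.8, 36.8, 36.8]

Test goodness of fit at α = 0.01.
Chi-square goodness of fit test:
H₀: observed counts match expected distribution
H₁: observed counts differ from expected distribution
df = k - 1 = 4
χ² = Σ(O - E)²/E
   = (33 - 36.8)²/36.8 + (30 - 36.8)²/36.8 + (40 - 36.8)²/36.8 + (43 - 36.8)²/36.8 + (38 - 36.8)²/36.8
   = 0.392 + 1.257 + 0.278 + 1.045 + 0.039
   = 3.01
p-value = 0.5560

Since p-value > α = 0.01, we fail to reject H₀.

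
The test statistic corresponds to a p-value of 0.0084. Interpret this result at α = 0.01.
Since p = 0.0084 < α = 0.01, reject H₀.
There is sufficient evidence to reject the null hypothesis; the result is statistically significant at the 0.01 level.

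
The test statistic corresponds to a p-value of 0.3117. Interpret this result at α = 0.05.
Since p = 0.3117 > α = 0.05, fail to reject H₀.
There is insufficient evidence to reject the null hypothesis; the result is not statistically significant at the 0.05 level.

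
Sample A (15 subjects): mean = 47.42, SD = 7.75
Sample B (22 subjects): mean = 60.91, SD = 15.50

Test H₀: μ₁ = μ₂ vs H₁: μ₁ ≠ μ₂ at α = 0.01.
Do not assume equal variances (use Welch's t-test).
Welch's two-sample t-test:
H₀: μ₁ = μ₂
H₁: μ₁ ≠ μ₂
s₁²/n₁ = 7.75²/15 = 4.0042,  s₂²/n₂ = 15.50²/22 = 10.9205
SE = √(s₁²/n₁ + s₂²/n₂) = √(4.0042 + 10.9205) = 3.8632
df (Welch-Satterthwaite) = (s₁²/n₁ + s₂²/n₂)² / [(s₁²/n₁)²/(n₁-1) + (s₂²/n₂)²/(n₂-1)] ≈ 32.64
t = (x̄₁ - x̄₂) / SE = (47.42 - 60.91) / 3.8632 = -13.49 / 3.8632 = -3.492
p-value = 0.0014

Since p-value < α = 0.01, we reject H₀.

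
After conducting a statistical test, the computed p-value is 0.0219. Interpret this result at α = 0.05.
Since p = 0.0219 < α = 0.05, reject H₀.
There is sufficient evidence to reject the null hypothesis; the result is statistically significant at the 0.05 level.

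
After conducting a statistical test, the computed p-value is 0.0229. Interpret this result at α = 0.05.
Since p = 0.0229 < α = 0.05, reject H₀.
There is sufficient evidence to reject the null hypothesis; the result is statistically significant at the 0.05 level.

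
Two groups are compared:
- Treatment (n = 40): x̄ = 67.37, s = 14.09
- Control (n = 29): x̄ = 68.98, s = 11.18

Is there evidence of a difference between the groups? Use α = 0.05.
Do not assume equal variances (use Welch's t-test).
Welch's two-sample t-test:
H₀: μ₁ = μ₂
H₁: μ₁ ≠ μ₂
s₁²/n₁ = 14.09²/40 = 4.9632,  s₂²/n₂ = 11.18²/29 = 4.3101
SE = √(s₁²/n₁ + s₂²/n₂) = √(4.9632 + 4.3101) = 3.0452
df (Welch-Satterthwaite) = (s₁²/n₁ + s₂²/n₂)² / [(s₁²/n₁)²/(n₁-1) + (s₂²/n₂)²/(n₂-1)] ≈ 66.40
t = (x̄₁ - x̄₂) / SE = (67.37 - 68.98) / 3.0452 = -1.61 / 3.0452 = -0.529
p-value = 0.5988

Since p-value > α = 0.05, we fail to reject H₀.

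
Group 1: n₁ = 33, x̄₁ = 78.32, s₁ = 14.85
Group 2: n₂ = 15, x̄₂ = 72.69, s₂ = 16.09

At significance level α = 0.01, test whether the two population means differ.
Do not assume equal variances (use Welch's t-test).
Welch's two-sample t-test:
H₀: μ₁ = μ₂
H₁: μ₁ ≠ μ₂
s₁²/n₁ = 14.85²/33 = 6.6825,  s₂²/n₂ = 16.09²/15 = 17.2592
SE = √(s₁²/n₁ + s₂²/n₂) = √(6.6825 + 17.2592) = 4.8930
df (Welch-Satterthwaite) = (s₁²/n₁ + s₂²/n₂)² / [(s₁²/n₁)²/(n₁-1) + (s₂²/n₂)²/(n₂-1)] ≈ 25.28
t = (x̄₁ - x̄₂) / SE = (78.32 - 72.69) / 4.8930 = 5.63 / 4.8930 = 1.151
p-value = 0.2607

Since p-value > α = 0.01, we fail to reject H₀.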